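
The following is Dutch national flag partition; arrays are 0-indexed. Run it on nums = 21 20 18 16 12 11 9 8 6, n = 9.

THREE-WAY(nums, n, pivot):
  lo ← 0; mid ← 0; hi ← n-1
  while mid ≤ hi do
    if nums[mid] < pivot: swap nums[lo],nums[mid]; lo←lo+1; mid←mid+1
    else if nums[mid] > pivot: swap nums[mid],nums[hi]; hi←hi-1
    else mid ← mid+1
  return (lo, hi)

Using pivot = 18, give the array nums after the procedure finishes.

pivot = 18; lo=0, mid=0, hi=8
nums[mid]=21>18: swap nums[0],nums[8]; hi=7 → 6 20 18 16 12 11 9 8 21
nums[mid]=6<18: swap nums[0],nums[0]; lo=1,mid=1 → 6 20 18 16 12 11 9 8 21
nums[mid]=20>18: swap nums[1],nums[7]; hi=6 → 6 8 18 16 12 11 9 20 21
nums[mid]=8<18: swap nums[1],nums[1]; lo=2,mid=2 → 6 8 18 16 12 11 9 20 21
nums[mid]=18=18: mid=3
nums[mid]=16<18: swap nums[2],nums[3]; lo=3,mid=4 → 6 8 16 18 12 11 9 20 21
nums[mid]=12<18: swap nums[3],nums[4]; lo=4,mid=5 → 6 8 16 12 18 11 9 20 21
nums[mid]=11<18: swap nums[4],nums[5]; lo=5,mid=6 → 6 8 16 12 11 18 9 20 21
nums[mid]=9<18: swap nums[5],nums[6]; lo=6,mid=7 → 6 8 16 12 11 9 18 20 21
end: lo=6, hi=6; nums = 6 8 16 12 11 9 18 20 21

6 8 16 12 11 9 18 20 21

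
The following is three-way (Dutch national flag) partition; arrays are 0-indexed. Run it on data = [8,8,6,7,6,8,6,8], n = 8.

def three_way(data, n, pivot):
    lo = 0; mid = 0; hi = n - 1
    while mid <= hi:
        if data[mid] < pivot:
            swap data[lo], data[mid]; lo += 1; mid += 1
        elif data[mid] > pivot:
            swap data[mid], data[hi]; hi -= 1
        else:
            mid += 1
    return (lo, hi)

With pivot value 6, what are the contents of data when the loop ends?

[6,6,6,7,8,8,8,8]

lo=0 mid=0 hi=7
8>6: swap(0,7), hi=6 ⇒ [8,8,6,7,6,8,6,8]
8>6: swap(0,6), hi=5 ⇒ [6,8,6,7,6,8,8,8]
6=6: mid=1
8>6: swap(1,5), hi=4 ⇒ [6,8,6,7,6,8,8,8]
8>6: swap(1,4), hi=3 ⇒ [6,6,6,7,8,8,8,8]
6=6: mid=2
6=6: mid=3
7>6: swap(3,3), hi=2 ⇒ [6,6,6,7,8,8,8,8]
done. lo=0 hi=2; data=[6,6,6,7,8,8,8,8]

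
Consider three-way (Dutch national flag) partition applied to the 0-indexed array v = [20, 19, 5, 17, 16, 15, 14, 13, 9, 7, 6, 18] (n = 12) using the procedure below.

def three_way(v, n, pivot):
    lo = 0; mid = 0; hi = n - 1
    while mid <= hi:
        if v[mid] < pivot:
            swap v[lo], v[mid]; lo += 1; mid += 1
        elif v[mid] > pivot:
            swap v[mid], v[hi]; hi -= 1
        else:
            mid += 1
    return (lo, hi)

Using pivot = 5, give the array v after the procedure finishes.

[5, 19, 17, 16, 15, 14, 13, 9, 7, 6, 18, 20]

pivot = 5; lo=0, mid=0, hi=11
v[mid]=20>5: swap v[0],v[11]; hi=10 → [18, 19, 5, 17, 16, 15, 14, 13, 9, 7, 6, 20]
v[mid]=18>5: swap v[0],v[10]; hi=9 → [6, 19, 5, 17, 16, 15, 14, 13, 9, 7, 18, 20]
v[mid]=6>5: swap v[0],v[9]; hi=8 → [7, 19, 5, 17, 16, 15, 14, 13, 9, 6, 18, 20]
v[mid]=7>5: swap v[0],v[8]; hi=7 → [9, 19, 5, 17, 16, 15, 14, 13, 7, 6, 18, 20]
v[mid]=9>5: swap v[0],v[7]; hi=6 → [13, 19, 5, 17, 16, 15, 14, 9, 7, 6, 18, 20]
v[mid]=13>5: swap v[0],v[6]; hi=5 → [14, 19, 5, 17, 16, 15, 13, 9, 7, 6, 18, 20]
v[mid]=14>5: swap v[0],v[5]; hi=4 → [15, 19, 5, 17, 16, 14, 13, 9, 7, 6, 18, 20]
v[mid]=15>5: swap v[0],v[4]; hi=3 → [16, 19, 5, 17, 15, 14, 13, 9, 7, 6, 18, 20]
v[mid]=16>5: swap v[0],v[3]; hi=2 → [17, 19, 5, 16, 15, 14, 13, 9, 7, 6, 18, 20]
v[mid]=17>5: swap v[0],v[2]; hi=1 → [5, 19, 17, 16, 15, 14, 13, 9, 7, 6, 18, 20]
v[mid]=5=5: mid=1
v[mid]=19>5: swap v[1],v[1]; hi=0 → [5, 19, 17, 16, 15, 14, 13, 9, 7, 6, 18, 20]
end: lo=0, hi=0; v = [5, 19, 17, 16, 15, 14, 13, 9, 7, 6, 18, 20]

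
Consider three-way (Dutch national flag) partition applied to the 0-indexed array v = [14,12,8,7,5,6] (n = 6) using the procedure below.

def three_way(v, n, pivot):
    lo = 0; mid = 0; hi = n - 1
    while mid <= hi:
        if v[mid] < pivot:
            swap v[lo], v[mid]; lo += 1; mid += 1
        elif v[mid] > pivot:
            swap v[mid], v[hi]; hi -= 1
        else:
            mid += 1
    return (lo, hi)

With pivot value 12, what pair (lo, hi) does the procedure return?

pivot = 12; lo=0, mid=0, hi=5
v[mid]=14>12: swap v[0],v[5]; hi=4 → [6,12,8,7,5,14]
v[mid]=6<12: swap v[0],v[0]; lo=1,mid=1 → [6,12,8,7,5,14]
v[mid]=12=12: mid=2
v[mid]=8<12: swap v[1],v[2]; lo=2,mid=3 → [6,8,12,7,5,14]
v[mid]=7<12: swap v[2],v[3]; lo=3,mid=4 → [6,8,7,12,5,14]
v[mid]=5<12: swap v[3],v[4]; lo=4,mid=5 → [6,8,7,5,12,14]
end: lo=4, hi=4; v = [6,8,7,5,12,14]

(4, 4)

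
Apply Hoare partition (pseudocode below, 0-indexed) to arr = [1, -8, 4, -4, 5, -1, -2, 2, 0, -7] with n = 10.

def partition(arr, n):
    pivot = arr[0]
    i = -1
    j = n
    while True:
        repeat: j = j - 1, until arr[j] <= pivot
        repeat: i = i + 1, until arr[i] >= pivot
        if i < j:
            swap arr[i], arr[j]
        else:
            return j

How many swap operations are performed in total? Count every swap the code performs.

3

pivot = arr[0] = 1; i = -1, j = 10
j→9 (arr[9]=-7≤1), i→0 (arr[0]=1≥1); i<j, swap → [-7, -8, 4, -4, 5, -1, -2, 2, 0, 1]
j→8 (arr[8]=0≤1), i→2 (arr[2]=4≥1); i<j, swap → [-7, -8, 0, -4, 5, -1, -2, 2, 4, 1]
j→6 (arr[6]=-2≤1), i→4 (arr[4]=5≥1); i<j, swap → [-7, -8, 0, -4, -2, -1, 5, 2, 4, 1]
j→5, i→6; i≥j, return j=5. arr = [-7, -8, 0, -4, -2, -1, 5, 2, 4, 1]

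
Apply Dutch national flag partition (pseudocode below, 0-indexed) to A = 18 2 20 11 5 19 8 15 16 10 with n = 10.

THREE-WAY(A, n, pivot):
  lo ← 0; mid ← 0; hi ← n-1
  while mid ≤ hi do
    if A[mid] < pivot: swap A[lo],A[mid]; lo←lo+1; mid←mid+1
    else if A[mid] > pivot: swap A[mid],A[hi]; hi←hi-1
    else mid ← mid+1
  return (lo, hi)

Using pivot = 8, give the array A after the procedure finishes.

pivot = 8; lo=0, mid=0, hi=9
A[mid]=18>8: swap A[0],A[9]; hi=8 → 10 2 20 11 5 19 8 15 16 18
A[mid]=10>8: swap A[0],A[8]; hi=7 → 16 2 20 11 5 19 8 15 10 18
A[mid]=16>8: swap A[0],A[7]; hi=6 → 15 2 20 11 5 19 8 16 10 18
A[mid]=15>8: swap A[0],A[6]; hi=5 → 8 2 20 11 5 19 15 16 10 18
A[mid]=8=8: mid=1
A[mid]=2<8: swap A[0],A[1]; lo=1,mid=2 → 2 8 20 11 5 19 15 16 10 18
A[mid]=20>8: swap A[2],A[5]; hi=4 → 2 8 19 11 5 20 15 16 10 18
A[mid]=19>8: swap A[2],A[4]; hi=3 → 2 8 5 11 19 20 15 16 10 18
A[mid]=5<8: swap A[1],A[2]; lo=2,mid=3 → 2 5 8 11 19 20 15 16 10 18
A[mid]=11>8: swap A[3],A[3]; hi=2 → 2 5 8 11 19 20 15 16 10 18
end: lo=2, hi=2; A = 2 5 8 11 19 20 15 16 10 18

2 5 8 11 19 20 15 16 10 18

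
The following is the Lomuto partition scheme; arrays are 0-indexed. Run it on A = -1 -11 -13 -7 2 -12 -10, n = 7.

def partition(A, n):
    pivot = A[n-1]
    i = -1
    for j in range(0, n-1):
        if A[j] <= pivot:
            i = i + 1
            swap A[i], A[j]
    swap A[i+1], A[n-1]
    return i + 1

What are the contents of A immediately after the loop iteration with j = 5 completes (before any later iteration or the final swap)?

-11 -13 -12 -7 2 -1 -10

pivot = A[6] = -10; i = -1
j=0: A[0]=-1 > -10 → no swap
j=1: A[1]=-11 ≤ -10 → i=0, swap A[0],A[1] → -11 -1 -13 -7 2 -12 -10
j=2: A[2]=-13 ≤ -10 → i=1, swap A[1],A[2] → -11 -13 -1 -7 2 -12 -10
j=3: A[3]=-7 > -10 → no swap
j=4: A[4]=2 > -10 → no swap
j=5: A[5]=-12 ≤ -10 → i=2, swap A[2],A[5] → -11 -13 -12 -7 2 -1 -10
(after j=5) A = -11 -13 -12 -7 2 -1 -10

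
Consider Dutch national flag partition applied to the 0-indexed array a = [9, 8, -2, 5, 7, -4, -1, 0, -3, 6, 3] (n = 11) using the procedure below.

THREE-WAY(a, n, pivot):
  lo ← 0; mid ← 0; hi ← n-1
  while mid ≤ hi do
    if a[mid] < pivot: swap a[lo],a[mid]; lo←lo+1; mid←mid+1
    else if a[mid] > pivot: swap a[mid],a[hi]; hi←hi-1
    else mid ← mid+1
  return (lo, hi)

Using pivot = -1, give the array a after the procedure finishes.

[-3, -2, -4, -1, 7, 5, 0, 8, 6, 3, 9]

lo=0 mid=0 hi=10
9>-1: swap(0,10), hi=9 ⇒ [3, 8, -2, 5, 7, -4, -1, 0, -3, 6, 9]
3>-1: swap(0,9), hi=8 ⇒ [6, 8, -2, 5, 7, -4, -1, 0, -3, 3, 9]
6>-1: swap(0,8), hi=7 ⇒ [-3, 8, -2, 5, 7, -4, -1, 0, 6, 3, 9]
-3<-1: swap(0,0), lo=1 mid=1 ⇒ [-3, 8, -2, 5, 7, -4, -1, 0, 6, 3, 9]
8>-1: swap(1,7), hi=6 ⇒ [-3, 0, -2, 5, 7, -4, -1, 8, 6, 3, 9]
0>-1: swap(1,6), hi=5 ⇒ [-3, -1, -2, 5, 7, -4, 0, 8, 6, 3, 9]
-1=-1: mid=2
-2<-1: swap(1,2), lo=2 mid=3 ⇒ [-3, -2, -1, 5, 7, -4, 0, 8, 6, 3, 9]
5>-1: swap(3,5), hi=4 ⇒ [-3, -2, -1, -4, 7, 5, 0, 8, 6, 3, 9]
-4<-1: swap(2,3), lo=3 mid=4 ⇒ [-3, -2, -4, -1, 7, 5, 0, 8, 6, 3, 9]
7>-1: swap(4,4), hi=3 ⇒ [-3, -2, -4, -1, 7, 5, 0, 8, 6, 3, 9]
done. lo=3 hi=3; a=[-3, -2, -4, -1, 7, 5, 0, 8, 6, 3, 9]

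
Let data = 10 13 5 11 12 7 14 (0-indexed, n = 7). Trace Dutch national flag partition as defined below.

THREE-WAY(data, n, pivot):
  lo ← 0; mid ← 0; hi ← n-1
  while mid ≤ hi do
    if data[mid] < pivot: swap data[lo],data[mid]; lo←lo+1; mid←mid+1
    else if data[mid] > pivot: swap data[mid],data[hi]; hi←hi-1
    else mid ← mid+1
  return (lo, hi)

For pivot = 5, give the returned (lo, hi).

pivot = 5; lo=0, mid=0, hi=6
data[mid]=10>5: swap data[0],data[6]; hi=5 → 14 13 5 11 12 7 10
data[mid]=14>5: swap data[0],data[5]; hi=4 → 7 13 5 11 12 14 10
data[mid]=7>5: swap data[0],data[4]; hi=3 → 12 13 5 11 7 14 10
data[mid]=12>5: swap data[0],data[3]; hi=2 → 11 13 5 12 7 14 10
data[mid]=11>5: swap data[0],data[2]; hi=1 → 5 13 11 12 7 14 10
data[mid]=5=5: mid=1
data[mid]=13>5: swap data[1],data[1]; hi=0 → 5 13 11 12 7 14 10
end: lo=0, hi=0; data = 5 13 11 12 7 14 10

(0, 0)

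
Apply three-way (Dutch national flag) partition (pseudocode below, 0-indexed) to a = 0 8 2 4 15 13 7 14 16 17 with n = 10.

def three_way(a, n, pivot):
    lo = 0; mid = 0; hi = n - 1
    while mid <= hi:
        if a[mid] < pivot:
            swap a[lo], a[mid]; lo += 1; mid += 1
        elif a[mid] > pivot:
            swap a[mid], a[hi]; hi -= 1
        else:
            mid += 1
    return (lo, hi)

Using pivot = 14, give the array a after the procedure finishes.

pivot = 14; lo=0, mid=0, hi=9
a[mid]=0<14: swap a[0],a[0]; lo=1,mid=1 → 0 8 2 4 15 13 7 14 16 17
a[mid]=8<14: swap a[1],a[1]; lo=2,mid=2 → 0 8 2 4 15 13 7 14 16 17
a[mid]=2<14: swap a[2],a[2]; lo=3,mid=3 → 0 8 2 4 15 13 7 14 16 17
a[mid]=4<14: swap a[3],a[3]; lo=4,mid=4 → 0 8 2 4 15 13 7 14 16 17
a[mid]=15>14: swap a[4],a[9]; hi=8 → 0 8 2 4 17 13 7 14 16 15
a[mid]=17>14: swap a[4],a[8]; hi=7 → 0 8 2 4 16 13 7 14 17 15
a[mid]=16>14: swap a[4],a[7]; hi=6 → 0 8 2 4 14 13 7 16 17 15
a[mid]=14=14: mid=5
a[mid]=13<14: swap a[4],a[5]; lo=5,mid=6 → 0 8 2 4 13 14 7 16 17 15
a[mid]=7<14: swap a[5],a[6]; lo=6,mid=7 → 0 8 2 4 13 7 14 16 17 15
end: lo=6, hi=6; a = 0 8 2 4 13 7 14 16 17 15

0 8 2 4 13 7 14 16 17 15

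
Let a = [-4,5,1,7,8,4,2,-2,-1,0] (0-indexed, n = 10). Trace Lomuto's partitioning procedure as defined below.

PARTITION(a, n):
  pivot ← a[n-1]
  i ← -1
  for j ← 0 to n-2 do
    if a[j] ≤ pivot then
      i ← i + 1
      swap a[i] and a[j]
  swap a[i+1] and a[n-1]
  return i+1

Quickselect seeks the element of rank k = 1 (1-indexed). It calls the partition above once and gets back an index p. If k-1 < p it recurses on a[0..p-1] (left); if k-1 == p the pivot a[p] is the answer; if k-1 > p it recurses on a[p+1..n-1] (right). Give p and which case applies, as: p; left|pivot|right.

pivot=0, i=-1
j=0: -4≤0, i=0, swap(0,0) ⇒ [-4,5,1,7,8,4,2,-2,-1,0]
j=1: 5>0, skip
j=2: 1>0, skip
j=3: 7>0, skip
j=4: 8>0, skip
j=5: 4>0, skip
j=6: 2>0, skip
j=7: -2≤0, i=1, swap(1,7) ⇒ [-4,-2,1,7,8,4,2,5,-1,0]
j=8: -1≤0, i=2, swap(2,8) ⇒ [-4,-2,-1,7,8,4,2,5,1,0]
swap(3,9) ⇒ [-4,-2,-1,0,8,4,2,5,1,7]; return 3
p = 3; k-1 = 0 < 3 ⇒ left

3; left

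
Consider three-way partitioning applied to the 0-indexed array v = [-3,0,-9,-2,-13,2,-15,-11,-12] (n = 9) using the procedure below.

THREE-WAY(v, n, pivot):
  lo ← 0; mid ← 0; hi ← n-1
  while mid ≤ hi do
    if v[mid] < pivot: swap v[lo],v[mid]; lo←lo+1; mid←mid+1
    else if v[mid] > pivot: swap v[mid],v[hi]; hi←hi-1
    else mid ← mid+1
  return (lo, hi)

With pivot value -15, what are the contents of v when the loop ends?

pivot = -15; lo=0, mid=0, hi=8
v[mid]=-3>-15: swap v[0],v[8]; hi=7 → [-12,0,-9,-2,-13,2,-15,-11,-3]
v[mid]=-12>-15: swap v[0],v[7]; hi=6 → [-11,0,-9,-2,-13,2,-15,-12,-3]
v[mid]=-11>-15: swap v[0],v[6]; hi=5 → [-15,0,-9,-2,-13,2,-11,-12,-3]
v[mid]=-15=-15: mid=1
v[mid]=0>-15: swap v[1],v[5]; hi=4 → [-15,2,-9,-2,-13,0,-11,-12,-3]
v[mid]=2>-15: swap v[1],v[4]; hi=3 → [-15,-13,-9,-2,2,0,-11,-12,-3]
v[mid]=-13>-15: swap v[1],v[3]; hi=2 → [-15,-2,-9,-13,2,0,-11,-12,-3]
v[mid]=-2>-15: swap v[1],v[2]; hi=1 → [-15,-9,-2,-13,2,0,-11,-12,-3]
v[mid]=-9>-15: swap v[1],v[1]; hi=0 → [-15,-9,-2,-13,2,0,-11,-12,-3]
end: lo=0, hi=0; v = [-15,-9,-2,-13,2,0,-11,-12,-3]

[-15,-9,-2,-13,2,0,-11,-12,-3]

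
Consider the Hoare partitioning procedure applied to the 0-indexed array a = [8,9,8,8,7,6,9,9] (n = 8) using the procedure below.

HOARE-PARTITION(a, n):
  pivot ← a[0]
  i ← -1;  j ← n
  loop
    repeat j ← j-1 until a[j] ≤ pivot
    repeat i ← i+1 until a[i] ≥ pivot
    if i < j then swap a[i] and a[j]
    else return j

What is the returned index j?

2

pivot = a[0] = 8; i = -1, j = 8
j→5 (a[5]=6≤8), i→0 (a[0]=8≥8); i<j, swap → [6,9,8,8,7,8,9,9]
j→4 (a[4]=7≤8), i→1 (a[1]=9≥8); i<j, swap → [6,7,8,8,9,8,9,9]
j→3 (a[3]=8≤8), i→2 (a[2]=8≥8); i<j, swap → [6,7,8,8,9,8,9,9]
j→2, i→3; i≥j, return j=2. a = [6,7,8,8,9,8,9,9]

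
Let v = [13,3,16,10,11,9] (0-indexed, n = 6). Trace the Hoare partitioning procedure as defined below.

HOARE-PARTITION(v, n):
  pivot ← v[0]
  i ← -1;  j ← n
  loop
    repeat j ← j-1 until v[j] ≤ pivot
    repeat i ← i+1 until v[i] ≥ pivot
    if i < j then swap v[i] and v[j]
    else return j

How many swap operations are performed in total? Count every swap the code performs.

2

pivot = v[0] = 13; i = -1, j = 6
j→5 (v[5]=9≤13), i→0 (v[0]=13≥13); i<j, swap → [9,3,16,10,11,13]
j→4 (v[4]=11≤13), i→2 (v[2]=16≥13); i<j, swap → [9,3,11,10,16,13]
j→3, i→4; i≥j, return j=3. v = [9,3,11,10,16,13]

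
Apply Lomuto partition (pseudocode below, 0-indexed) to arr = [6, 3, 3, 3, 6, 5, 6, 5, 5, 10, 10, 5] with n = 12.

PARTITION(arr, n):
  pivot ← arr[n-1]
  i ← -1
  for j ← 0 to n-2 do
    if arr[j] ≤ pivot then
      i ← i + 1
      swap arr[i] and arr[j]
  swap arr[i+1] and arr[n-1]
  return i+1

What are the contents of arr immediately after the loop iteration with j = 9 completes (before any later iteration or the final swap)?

pivot = arr[11] = 5; i = -1
j=0: arr[0]=6 > 5 → no swap
j=1: arr[1]=3 ≤ 5 → i=0, swap arr[0],arr[1] → [3, 6, 3, 3, 6, 5, 6, 5, 5, 10, 10, 5]
j=2: arr[2]=3 ≤ 5 → i=1, swap arr[1],arr[2] → [3, 3, 6, 3, 6, 5, 6, 5, 5, 10, 10, 5]
j=3: arr[3]=3 ≤ 5 → i=2, swap arr[2],arr[3] → [3, 3, 3, 6, 6, 5, 6, 5, 5, 10, 10, 5]
j=4: arr[4]=6 > 5 → no swap
j=5: arr[5]=5 ≤ 5 → i=3, swap arr[3],arr[5] → [3, 3, 3, 5, 6, 6, 6, 5, 5, 10, 10, 5]
j=6: arr[6]=6 > 5 → no swap
j=7: arr[7]=5 ≤ 5 → i=4, swap arr[4],arr[7] → [3, 3, 3, 5, 5, 6, 6, 6, 5, 10, 10, 5]
j=8: arr[8]=5 ≤ 5 → i=5, swap arr[5],arr[8] → [3, 3, 3, 5, 5, 5, 6, 6, 6, 10, 10, 5]
j=9: arr[9]=10 > 5 → no swap
(after j=9) arr = [3, 3, 3, 5, 5, 5, 6, 6, 6, 10, 10, 5]

[3, 3, 3, 5, 5, 5, 6, 6, 6, 10, 10, 5]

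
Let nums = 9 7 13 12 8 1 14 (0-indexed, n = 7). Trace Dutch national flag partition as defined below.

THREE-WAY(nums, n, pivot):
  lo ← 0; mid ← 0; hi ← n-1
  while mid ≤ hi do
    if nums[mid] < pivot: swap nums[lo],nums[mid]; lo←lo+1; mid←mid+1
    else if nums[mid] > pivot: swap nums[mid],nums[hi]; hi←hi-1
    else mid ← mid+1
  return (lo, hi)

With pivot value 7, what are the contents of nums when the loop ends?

1 7 12 8 13 14 9

pivot = 7; lo=0, mid=0, hi=6
nums[mid]=9>7: swap nums[0],nums[6]; hi=5 → 14 7 13 12 8 1 9
nums[mid]=14>7: swap nums[0],nums[5]; hi=4 → 1 7 13 12 8 14 9
nums[mid]=1<7: swap nums[0],nums[0]; lo=1,mid=1 → 1 7 13 12 8 14 9
nums[mid]=7=7: mid=2
nums[mid]=13>7: swap nums[2],nums[4]; hi=3 → 1 7 8 12 13 14 9
nums[mid]=8>7: swap nums[2],nums[3]; hi=2 → 1 7 12 8 13 14 9
nums[mid]=12>7: swap nums[2],nums[2]; hi=1 → 1 7 12 8 13 14 9
end: lo=1, hi=1; nums = 1 7 12 8 13 14 9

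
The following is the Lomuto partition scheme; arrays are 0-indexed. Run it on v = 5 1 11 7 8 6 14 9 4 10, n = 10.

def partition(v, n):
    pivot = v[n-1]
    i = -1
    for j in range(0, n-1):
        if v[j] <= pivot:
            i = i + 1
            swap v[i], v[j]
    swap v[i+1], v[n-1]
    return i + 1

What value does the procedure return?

pivot=10, i=-1
j=0: 5≤10, i=0, swap(0,0) ⇒ 5 1 11 7 8 6 14 9 4 10
j=1: 1≤10, i=1, swap(1,1) ⇒ 5 1 11 7 8 6 14 9 4 10
j=2: 11>10, skip
j=3: 7≤10, i=2, swap(2,3) ⇒ 5 1 7 11 8 6 14 9 4 10
j=4: 8≤10, i=3, swap(3,4) ⇒ 5 1 7 8 11 6 14 9 4 10
j=5: 6≤10, i=4, swap(4,5) ⇒ 5 1 7 8 6 11 14 9 4 10
j=6: 14>10, skip
j=7: 9≤10, i=5, swap(5,7) ⇒ 5 1 7 8 6 9 14 11 4 10
j=8: 4≤10, i=6, swap(6,8) ⇒ 5 1 7 8 6 9 4 11 14 10
swap(7,9) ⇒ 5 1 7 8 6 9 4 10 14 11; return 7

7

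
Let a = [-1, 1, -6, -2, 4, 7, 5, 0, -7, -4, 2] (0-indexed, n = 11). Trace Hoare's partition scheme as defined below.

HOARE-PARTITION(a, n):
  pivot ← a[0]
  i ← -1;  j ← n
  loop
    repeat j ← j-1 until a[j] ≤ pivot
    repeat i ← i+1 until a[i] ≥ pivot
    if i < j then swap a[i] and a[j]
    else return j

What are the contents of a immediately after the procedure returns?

[-4, -7, -6, -2, 4, 7, 5, 0, 1, -1, 2]

pivot=-1
j stops at 9 (-4), i stops at 0 (-1); swap ⇒ [-4, 1, -6, -2, 4, 7, 5, 0, -7, -1, 2]
j stops at 8 (-7), i stops at 1 (1); swap ⇒ [-4, -7, -6, -2, 4, 7, 5, 0, 1, -1, 2]
j stops at 3, i stops at 4; i≥j ⇒ return 3. a=[-4, -7, -6, -2, 4, 7, 5, 0, 1, -1, 2]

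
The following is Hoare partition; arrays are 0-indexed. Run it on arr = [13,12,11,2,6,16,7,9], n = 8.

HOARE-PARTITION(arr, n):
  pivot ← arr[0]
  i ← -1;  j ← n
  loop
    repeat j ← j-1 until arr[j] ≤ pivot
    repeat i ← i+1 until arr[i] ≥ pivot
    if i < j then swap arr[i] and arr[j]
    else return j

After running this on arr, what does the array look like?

pivot=13
j stops at 7 (9), i stops at 0 (13); swap ⇒ [9,12,11,2,6,16,7,13]
j stops at 6 (7), i stops at 5 (16); swap ⇒ [9,12,11,2,6,7,16,13]
j stops at 5, i stops at 6; i≥j ⇒ return 5. arr=[9,12,11,2,6,7,16,13]

[9,12,11,2,6,7,16,13]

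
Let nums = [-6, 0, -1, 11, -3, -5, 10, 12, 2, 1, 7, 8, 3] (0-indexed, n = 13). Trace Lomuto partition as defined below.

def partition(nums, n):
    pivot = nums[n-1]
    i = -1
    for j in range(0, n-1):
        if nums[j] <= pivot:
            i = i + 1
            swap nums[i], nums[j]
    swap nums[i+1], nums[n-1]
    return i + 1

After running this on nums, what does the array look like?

[-6, 0, -1, -3, -5, 2, 1, 3, 11, 10, 7, 8, 12]

pivot = nums[12] = 3; i = -1
j=0: nums[0]=-6 ≤ 3 → i=0, swap nums[0],nums[0] (no change) → [-6, 0, -1, 11, -3, -5, 10, 12, 2, 1, 7, 8, 3]
j=1: nums[1]=0 ≤ 3 → i=1, swap nums[1],nums[1] (no change) → [-6, 0, -1, 11, -3, -5, 10, 12, 2, 1, 7, 8, 3]
j=2: nums[2]=-1 ≤ 3 → i=2, swap nums[2],nums[2] (no change) → [-6, 0, -1, 11, -3, -5, 10, 12, 2, 1, 7, 8, 3]
j=3: nums[3]=11 > 3 → no swap
j=4: nums[4]=-3 ≤ 3 → i=3, swap nums[3],nums[4] → [-6, 0, -1, -3, 11, -5, 10, 12, 2, 1, 7, 8, 3]
j=5: nums[5]=-5 ≤ 3 → i=4, swap nums[4],nums[5] → [-6, 0, -1, -3, -5, 11, 10, 12, 2, 1, 7, 8, 3]
j=6: nums[6]=10 > 3 → no swap
j=7: nums[7]=12 > 3 → no swap
j=8: nums[8]=2 ≤ 3 → i=5, swap nums[5],nums[8] → [-6, 0, -1, -3, -5, 2, 10, 12, 11, 1, 7, 8, 3]
j=9: nums[9]=1 ≤ 3 → i=6, swap nums[6],nums[9] → [-6, 0, -1, -3, -5, 2, 1, 12, 11, 10, 7, 8, 3]
j=10: nums[10]=7 > 3 → no swap
j=11: nums[11]=8 > 3 → no swap
final swap nums[7],nums[12] → [-6, 0, -1, -3, -5, 2, 1, 3, 11, 10, 7, 8, 12]; return 7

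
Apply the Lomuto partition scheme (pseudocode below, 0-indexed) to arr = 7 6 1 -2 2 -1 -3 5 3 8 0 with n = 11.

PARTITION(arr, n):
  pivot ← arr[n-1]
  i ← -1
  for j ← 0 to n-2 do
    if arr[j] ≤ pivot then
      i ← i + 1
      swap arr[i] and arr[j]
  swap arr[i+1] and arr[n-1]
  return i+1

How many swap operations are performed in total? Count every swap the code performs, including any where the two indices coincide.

4

pivot = arr[10] = 0; i = -1
j=0: arr[0]=7 > 0 → no swap
j=1: arr[1]=6 > 0 → no swap
j=2: arr[2]=1 > 0 → no swap
j=3: arr[3]=-2 ≤ 0 → i=0, swap arr[0],arr[3] → -2 6 1 7 2 -1 -3 5 3 8 0
j=4: arr[4]=2 > 0 → no swap
j=5: arr[5]=-1 ≤ 0 → i=1, swap arr[1],arr[5] → -2 -1 1 7 2 6 -3 5 3 8 0
j=6: arr[6]=-3 ≤ 0 → i=2, swap arr[2],arr[6] → -2 -1 -3 7 2 6 1 5 3 8 0
j=7: arr[7]=5 > 0 → no swap
j=8: arr[8]=3 > 0 → no swap
j=9: arr[9]=8 > 0 → no swap
final swap arr[3],arr[10] → -2 -1 -3 0 2 6 1 5 3 8 7; return 3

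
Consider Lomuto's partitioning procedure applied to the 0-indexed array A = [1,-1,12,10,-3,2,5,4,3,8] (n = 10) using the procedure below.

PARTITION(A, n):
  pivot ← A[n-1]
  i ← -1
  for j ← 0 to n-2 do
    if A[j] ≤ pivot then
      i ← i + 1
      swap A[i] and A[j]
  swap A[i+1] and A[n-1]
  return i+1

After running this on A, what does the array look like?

[1,-1,-3,2,5,4,3,8,12,10]

pivot=8, i=-1
j=0: 1≤8, i=0, swap(0,0) ⇒ [1,-1,12,10,-3,2,5,4,3,8]
j=1: -1≤8, i=1, swap(1,1) ⇒ [1,-1,12,10,-3,2,5,4,3,8]
j=2: 12>8, skip
j=3: 10>8, skip
j=4: -3≤8, i=2, swap(2,4) ⇒ [1,-1,-3,10,12,2,5,4,3,8]
j=5: 2≤8, i=3, swap(3,5) ⇒ [1,-1,-3,2,12,10,5,4,3,8]
j=6: 5≤8, i=4, swap(4,6) ⇒ [1,-1,-3,2,5,10,12,4,3,8]
j=7: 4≤8, i=5, swap(5,7) ⇒ [1,-1,-3,2,5,4,12,10,3,8]
j=8: 3≤8, i=6, swap(6,8) ⇒ [1,-1,-3,2,5,4,3,10,12,8]
swap(7,9) ⇒ [1,-1,-3,2,5,4,3,8,12,10]; return 7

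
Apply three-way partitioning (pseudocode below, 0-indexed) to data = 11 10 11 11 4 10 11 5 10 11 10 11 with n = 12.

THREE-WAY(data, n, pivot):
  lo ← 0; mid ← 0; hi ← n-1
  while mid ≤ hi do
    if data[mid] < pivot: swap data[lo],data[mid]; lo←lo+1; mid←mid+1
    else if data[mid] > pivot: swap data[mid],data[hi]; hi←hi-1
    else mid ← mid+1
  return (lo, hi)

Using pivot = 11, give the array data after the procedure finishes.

10 4 10 5 10 10 11 11 11 11 11 11

pivot = 11; lo=0, mid=0, hi=11
data[mid]=11=11: mid=1
data[mid]=10<11: swap data[0],data[1]; lo=1,mid=2 → 10 11 11 11 4 10 11 5 10 11 10 11
data[mid]=11=11: mid=3
data[mid]=11=11: mid=4
data[mid]=4<11: swap data[1],data[4]; lo=2,mid=5 → 10 4 11 11 11 10 11 5 10 11 10 11
data[mid]=10<11: swap data[2],data[5]; lo=3,mid=6 → 10 4 10 11 11 11 11 5 10 11 10 11
data[mid]=11=11: mid=7
data[mid]=5<11: swap data[3],data[7]; lo=4,mid=8 → 10 4 10 5 11 11 11 11 10 11 10 11
data[mid]=10<11: swap data[4],data[8]; lo=5,mid=9 → 10 4 10 5 10 11 11 11 11 11 10 11
data[mid]=11=11: mid=10
data[mid]=10<11: swap data[5],data[10]; lo=6,mid=11 → 10 4 10 5 10 10 11 11 11 11 11 11
data[mid]=11=11: mid=12
end: lo=6, hi=11; data = 10 4 10 5 10 10 11 11 11 11 11 11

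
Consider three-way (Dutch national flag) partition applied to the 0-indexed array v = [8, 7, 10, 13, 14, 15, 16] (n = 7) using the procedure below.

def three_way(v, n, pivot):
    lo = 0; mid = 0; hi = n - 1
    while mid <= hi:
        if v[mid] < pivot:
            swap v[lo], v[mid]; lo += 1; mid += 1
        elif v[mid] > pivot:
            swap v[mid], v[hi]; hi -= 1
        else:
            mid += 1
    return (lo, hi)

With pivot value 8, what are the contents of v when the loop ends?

[7, 8, 13, 14, 15, 16, 10]

lo=0 mid=0 hi=6
8=8: mid=1
7<8: swap(0,1), lo=1 mid=2 ⇒ [7, 8, 10, 13, 14, 15, 16]
10>8: swap(2,6), hi=5 ⇒ [7, 8, 16, 13, 14, 15, 10]
16>8: swap(2,5), hi=4 ⇒ [7, 8, 15, 13, 14, 16, 10]
15>8: swap(2,4), hi=3 ⇒ [7, 8, 14, 13, 15, 16, 10]
14>8: swap(2,3), hi=2 ⇒ [7, 8, 13, 14, 15, 16, 10]
13>8: swap(2,2), hi=1 ⇒ [7, 8, 13, 14, 15, 16, 10]
done. lo=1 hi=1; v=[7, 8, 13, 14, 15, 16, 10]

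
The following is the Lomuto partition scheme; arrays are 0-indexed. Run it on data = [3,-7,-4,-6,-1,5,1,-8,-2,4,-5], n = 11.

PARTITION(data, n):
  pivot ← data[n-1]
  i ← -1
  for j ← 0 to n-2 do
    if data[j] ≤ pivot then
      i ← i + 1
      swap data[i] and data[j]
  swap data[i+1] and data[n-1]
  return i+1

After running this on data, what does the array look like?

pivot=-5, i=-1
j=0: 3>-5, skip
j=1: -7≤-5, i=0, swap(0,1) ⇒ [-7,3,-4,-6,-1,5,1,-8,-2,4,-5]
j=2: -4>-5, skip
j=3: -6≤-5, i=1, swap(1,3) ⇒ [-7,-6,-4,3,-1,5,1,-8,-2,4,-5]
j=4: -1>-5, skip
j=5: 5>-5, skip
j=6: 1>-5, skip
j=7: -8≤-5, i=2, swap(2,7) ⇒ [-7,-6,-8,3,-1,5,1,-4,-2,4,-5]
j=8: -2>-5, skip
j=9: 4>-5, skip
swap(3,10) ⇒ [-7,-6,-8,-5,-1,5,1,-4,-2,4,3]; return 3

[-7,-6,-8,-5,-1,5,1,-4,-2,4,3]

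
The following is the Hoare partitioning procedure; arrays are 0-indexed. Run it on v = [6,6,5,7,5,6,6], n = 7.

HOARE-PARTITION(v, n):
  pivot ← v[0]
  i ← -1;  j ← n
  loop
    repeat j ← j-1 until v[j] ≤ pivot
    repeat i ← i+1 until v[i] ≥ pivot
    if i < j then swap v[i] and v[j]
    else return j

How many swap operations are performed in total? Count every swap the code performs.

pivot = v[0] = 6; i = -1, j = 7
j→6 (v[6]=6≤6), i→0 (v[0]=6≥6); i<j, swap → [6,6,5,7,5,6,6]
j→5 (v[5]=6≤6), i→1 (v[1]=6≥6); i<j, swap → [6,6,5,7,5,6,6]
j→4 (v[4]=5≤6), i→3 (v[3]=7≥6); i<j, swap → [6,6,5,5,7,6,6]
j→3, i→4; i≥j, return j=3. v = [6,6,5,5,7,6,6]

3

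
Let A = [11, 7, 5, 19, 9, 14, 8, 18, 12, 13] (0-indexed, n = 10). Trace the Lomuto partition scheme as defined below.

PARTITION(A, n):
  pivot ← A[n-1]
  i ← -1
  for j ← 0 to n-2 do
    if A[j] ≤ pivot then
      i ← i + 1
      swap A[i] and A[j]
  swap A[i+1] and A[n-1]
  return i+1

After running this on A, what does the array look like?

pivot = A[9] = 13; i = -1
j=0: A[0]=11 ≤ 13 → i=0, swap A[0],A[0] (no change) → [11, 7, 5, 19, 9, 14, 8, 18, 12, 13]
j=1: A[1]=7 ≤ 13 → i=1, swap A[1],A[1] (no change) → [11, 7, 5, 19, 9, 14, 8, 18, 12, 13]
j=2: A[2]=5 ≤ 13 → i=2, swap A[2],A[2] (no change) → [11, 7, 5, 19, 9, 14, 8, 18, 12, 13]
j=3: A[3]=19 > 13 → no swap
j=4: A[4]=9 ≤ 13 → i=3, swap A[3],A[4] → [11, 7, 5, 9, 19, 14, 8, 18, 12, 13]
j=5: A[5]=14 > 13 → no swap
j=6: A[6]=8 ≤ 13 → i=4, swap A[4],A[6] → [11, 7, 5, 9, 8, 14, 19, 18, 12, 13]
j=7: A[7]=18 > 13 → no swap
j=8: A[8]=12 ≤ 13 → i=5, swap A[5],A[8] → [11, 7, 5, 9, 8, 12, 19, 18, 14, 13]
final swap A[6],A[9] → [11, 7, 5, 9, 8, 12, 13, 18, 14, 19]; return 6

[11, 7, 5, 9, 8, 12, 13, 18, 14, 19]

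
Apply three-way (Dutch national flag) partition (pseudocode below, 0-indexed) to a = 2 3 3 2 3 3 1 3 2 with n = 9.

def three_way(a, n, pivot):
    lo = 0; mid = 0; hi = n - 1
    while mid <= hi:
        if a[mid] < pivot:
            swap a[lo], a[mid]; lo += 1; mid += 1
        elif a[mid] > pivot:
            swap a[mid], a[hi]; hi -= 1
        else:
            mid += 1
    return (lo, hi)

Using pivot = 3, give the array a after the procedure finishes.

lo=0 mid=0 hi=8
2<3: swap(0,0), lo=1 mid=1 ⇒ 2 3 3 2 3 3 1 3 2
3=3: mid=2
3=3: mid=3
2<3: swap(1,3), lo=2 mid=4 ⇒ 2 2 3 3 3 3 1 3 2
3=3: mid=5
3=3: mid=6
1<3: swap(2,6), lo=3 mid=7 ⇒ 2 2 1 3 3 3 3 3 2
3=3: mid=8
2<3: swap(3,8), lo=4 mid=9 ⇒ 2 2 1 2 3 3 3 3 3
done. lo=4 hi=8; a=2 2 1 2 3 3 3 3 3

2 2 1 2 3 3 3 3 3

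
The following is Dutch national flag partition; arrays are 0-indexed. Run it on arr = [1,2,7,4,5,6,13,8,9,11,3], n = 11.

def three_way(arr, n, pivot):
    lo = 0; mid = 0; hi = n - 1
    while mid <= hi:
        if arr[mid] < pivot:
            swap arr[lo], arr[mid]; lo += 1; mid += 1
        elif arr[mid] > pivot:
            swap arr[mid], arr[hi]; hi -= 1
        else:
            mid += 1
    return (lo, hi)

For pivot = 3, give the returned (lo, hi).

lo=0 mid=0 hi=10
1<3: swap(0,0), lo=1 mid=1 ⇒ [1,2,7,4,5,6,13,8,9,11,3]
2<3: swap(1,1), lo=2 mid=2 ⇒ [1,2,7,4,5,6,13,8,9,11,3]
7>3: swap(2,10), hi=9 ⇒ [1,2,3,4,5,6,13,8,9,11,7]
3=3: mid=3
4>3: swap(3,9), hi=8 ⇒ [1,2,3,11,5,6,13,8,9,4,7]
11>3: swap(3,8), hi=7 ⇒ [1,2,3,9,5,6,13,8,11,4,7]
9>3: swap(3,7), hi=6 ⇒ [1,2,3,8,5,6,13,9,11,4,7]
8>3: swap(3,6), hi=5 ⇒ [1,2,3,13,5,6,8,9,11,4,7]
13>3: swap(3,5), hi=4 ⇒ [1,2,3,6,5,13,8,9,11,4,7]
6>3: swap(3,4), hi=3 ⇒ [1,2,3,5,6,13,8,9,11,4,7]
5>3: swap(3,3), hi=2 ⇒ [1,2,3,5,6,13,8,9,11,4,7]
done. lo=2 hi=2; arr=[1,2,3,5,6,13,8,9,11,4,7]

(2, 2)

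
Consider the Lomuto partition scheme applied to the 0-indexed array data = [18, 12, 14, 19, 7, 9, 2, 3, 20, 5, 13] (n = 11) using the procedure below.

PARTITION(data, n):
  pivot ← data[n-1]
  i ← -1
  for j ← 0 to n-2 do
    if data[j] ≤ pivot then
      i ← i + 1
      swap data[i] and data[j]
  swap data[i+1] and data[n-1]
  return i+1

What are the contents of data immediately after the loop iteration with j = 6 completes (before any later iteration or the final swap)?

[12, 7, 9, 2, 18, 14, 19, 3, 20, 5, 13]

pivot=13, i=-1
j=0: 18>13, skip
j=1: 12≤13, i=0, swap(0,1) ⇒ [12, 18, 14, 19, 7, 9, 2, 3, 20, 5, 13]
j=2: 14>13, skip
j=3: 19>13, skip
j=4: 7≤13, i=1, swap(1,4) ⇒ [12, 7, 14, 19, 18, 9, 2, 3, 20, 5, 13]
j=5: 9≤13, i=2, swap(2,5) ⇒ [12, 7, 9, 19, 18, 14, 2, 3, 20, 5, 13]
j=6: 2≤13, i=3, swap(3,6) ⇒ [12, 7, 9, 2, 18, 14, 19, 3, 20, 5, 13]
(after j=6) data = [12, 7, 9, 2, 18, 14, 19, 3, 20, 5, 13]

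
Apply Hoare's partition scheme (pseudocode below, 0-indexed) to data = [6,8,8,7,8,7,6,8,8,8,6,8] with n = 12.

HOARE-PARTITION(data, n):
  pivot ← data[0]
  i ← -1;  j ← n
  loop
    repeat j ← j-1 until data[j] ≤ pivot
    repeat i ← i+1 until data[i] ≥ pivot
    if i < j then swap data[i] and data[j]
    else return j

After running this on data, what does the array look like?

pivot=6
j stops at 10 (6), i stops at 0 (6); swap ⇒ [6,8,8,7,8,7,6,8,8,8,6,8]
j stops at 6 (6), i stops at 1 (8); swap ⇒ [6,6,8,7,8,7,8,8,8,8,6,8]
j stops at 1, i stops at 2; i≥j ⇒ return 1. data=[6,6,8,7,8,7,8,8,8,8,6,8]

[6,6,8,7,8,7,8,8,8,8,6,8]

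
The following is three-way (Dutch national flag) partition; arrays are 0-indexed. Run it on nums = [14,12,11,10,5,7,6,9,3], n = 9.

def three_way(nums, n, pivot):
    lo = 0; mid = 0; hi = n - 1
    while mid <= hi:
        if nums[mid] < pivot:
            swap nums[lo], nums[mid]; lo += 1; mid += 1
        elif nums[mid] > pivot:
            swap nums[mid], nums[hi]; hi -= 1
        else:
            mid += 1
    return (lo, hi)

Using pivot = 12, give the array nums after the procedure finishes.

pivot = 12; lo=0, mid=0, hi=8
nums[mid]=14>12: swap nums[0],nums[8]; hi=7 → [3,12,11,10,5,7,6,9,14]
nums[mid]=3<12: swap nums[0],nums[0]; lo=1,mid=1 → [3,12,11,10,5,7,6,9,14]
nums[mid]=12=12: mid=2
nums[mid]=11<12: swap nums[1],nums[2]; lo=2,mid=3 → [3,11,12,10,5,7,6,9,14]
nums[mid]=10<12: swap nums[2],nums[3]; lo=3,mid=4 → [3,11,10,12,5,7,6,9,14]
nums[mid]=5<12: swap nums[3],nums[4]; lo=4,mid=5 → [3,11,10,5,12,7,6,9,14]
nums[mid]=7<12: swap nums[4],nums[5]; lo=5,mid=6 → [3,11,10,5,7,12,6,9,14]
nums[mid]=6<12: swap nums[5],nums[6]; lo=6,mid=7 → [3,11,10,5,7,6,12,9,14]
nums[mid]=9<12: swap nums[6],nums[7]; lo=7,mid=8 → [3,11,10,5,7,6,9,12,14]
end: lo=7, hi=7; nums = [3,11,10,5,7,6,9,12,14]

[3,11,10,5,7,6,9,12,14]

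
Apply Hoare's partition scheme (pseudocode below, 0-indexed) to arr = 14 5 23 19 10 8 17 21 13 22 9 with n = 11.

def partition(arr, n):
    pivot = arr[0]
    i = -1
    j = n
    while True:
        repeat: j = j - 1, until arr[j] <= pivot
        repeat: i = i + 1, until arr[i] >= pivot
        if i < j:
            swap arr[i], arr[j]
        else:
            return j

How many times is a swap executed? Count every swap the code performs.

3

pivot=14
j stops at 10 (9), i stops at 0 (14); swap ⇒ 9 5 23 19 10 8 17 21 13 22 14
j stops at 8 (13), i stops at 2 (23); swap ⇒ 9 5 13 19 10 8 17 21 23 22 14
j stops at 5 (8), i stops at 3 (19); swap ⇒ 9 5 13 8 10 19 17 21 23 22 14
j stops at 4, i stops at 5; i≥j ⇒ return 4. arr=9 5 13 8 10 19 17 21 23 22 14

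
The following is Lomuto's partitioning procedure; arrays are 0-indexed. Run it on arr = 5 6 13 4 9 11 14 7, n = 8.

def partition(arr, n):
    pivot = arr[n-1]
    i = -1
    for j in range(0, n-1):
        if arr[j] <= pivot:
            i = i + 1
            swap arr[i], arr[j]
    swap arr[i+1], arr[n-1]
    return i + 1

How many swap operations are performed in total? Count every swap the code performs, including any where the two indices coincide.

pivot = arr[7] = 7; i = -1
j=0: arr[0]=5 ≤ 7 → i=0, swap arr[0],arr[0] (no change) → 5 6 13 4 9 11 14 7
j=1: arr[1]=6 ≤ 7 → i=1, swap arr[1],arr[1] (no change) → 5 6 13 4 9 11 14 7
j=2: arr[2]=13 > 7 → no swap
j=3: arr[3]=4 ≤ 7 → i=2, swap arr[2],arr[3] → 5 6 4 13 9 11 14 7
j=4: arr[4]=9 > 7 → no swap
j=5: arr[5]=11 > 7 → no swap
j=6: arr[6]=14 > 7 → no swap
final swap arr[3],arr[7] → 5 6 4 7 9 11 14 13; return 3

4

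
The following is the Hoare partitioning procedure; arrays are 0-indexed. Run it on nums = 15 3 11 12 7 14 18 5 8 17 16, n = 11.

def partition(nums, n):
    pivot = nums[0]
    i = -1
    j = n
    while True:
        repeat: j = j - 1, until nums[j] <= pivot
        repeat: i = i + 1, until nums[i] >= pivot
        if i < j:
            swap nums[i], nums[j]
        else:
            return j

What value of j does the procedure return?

pivot = nums[0] = 15; i = -1, j = 11
j→8 (nums[8]=8≤15), i→0 (nums[0]=15≥15); i<j, swap → 8 3 11 12 7 14 18 5 15 17 16
j→7 (nums[7]=5≤15), i→6 (nums[6]=18≥15); i<j, swap → 8 3 11 12 7 14 5 18 15 17 16
j→6, i→7; i≥j, return j=6. nums = 8 3 11 12 7 14 5 18 15 17 16

6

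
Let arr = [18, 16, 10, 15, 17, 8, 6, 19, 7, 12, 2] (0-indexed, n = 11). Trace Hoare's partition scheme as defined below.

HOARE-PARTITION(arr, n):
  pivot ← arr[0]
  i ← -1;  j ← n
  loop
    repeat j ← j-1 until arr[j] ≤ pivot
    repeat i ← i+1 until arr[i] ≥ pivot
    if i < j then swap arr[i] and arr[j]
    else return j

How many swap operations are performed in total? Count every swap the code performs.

pivot = arr[0] = 18; i = -1, j = 11
j→10 (arr[10]=2≤18), i→0 (arr[0]=18≥18); i<j, swap → [2, 16, 10, 15, 17, 8, 6, 19, 7, 12, 18]
j→9 (arr[9]=12≤18), i→7 (arr[7]=19≥18); i<j, swap → [2, 16, 10, 15, 17, 8, 6, 12, 7, 19, 18]
j→8, i→9; i≥j, return j=8. arr = [2, 16, 10, 15, 17, 8, 6, 12, 7, 19, 18]

2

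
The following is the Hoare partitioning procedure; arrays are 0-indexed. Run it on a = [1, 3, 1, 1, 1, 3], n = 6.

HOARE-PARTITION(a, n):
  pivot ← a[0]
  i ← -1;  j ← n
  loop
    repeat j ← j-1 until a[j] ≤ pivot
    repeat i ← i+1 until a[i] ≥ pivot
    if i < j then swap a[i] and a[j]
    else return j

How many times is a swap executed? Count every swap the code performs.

pivot=1
j stops at 4 (1), i stops at 0 (1); swap ⇒ [1, 3, 1, 1, 1, 3]
j stops at 3 (1), i stops at 1 (3); swap ⇒ [1, 1, 1, 3, 1, 3]
j stops at 2, i stops at 2; i≥j ⇒ return 2. a=[1, 1, 1, 3, 1, 3]

2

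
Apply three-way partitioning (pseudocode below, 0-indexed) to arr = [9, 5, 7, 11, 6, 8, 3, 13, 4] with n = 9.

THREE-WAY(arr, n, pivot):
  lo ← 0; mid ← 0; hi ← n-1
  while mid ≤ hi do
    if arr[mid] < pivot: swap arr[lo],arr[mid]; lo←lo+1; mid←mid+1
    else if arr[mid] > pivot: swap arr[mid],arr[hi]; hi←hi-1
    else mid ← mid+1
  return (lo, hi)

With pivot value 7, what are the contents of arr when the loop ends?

lo=0 mid=0 hi=8
9>7: swap(0,8), hi=7 ⇒ [4, 5, 7, 11, 6, 8, 3, 13, 9]
4<7: swap(0,0), lo=1 mid=1 ⇒ [4, 5, 7, 11, 6, 8, 3, 13, 9]
5<7: swap(1,1), lo=2 mid=2 ⇒ [4, 5, 7, 11, 6, 8, 3, 13, 9]
7=7: mid=3
11>7: swap(3,7), hi=6 ⇒ [4, 5, 7, 13, 6, 8, 3, 11, 9]
13>7: swap(3,6), hi=5 ⇒ [4, 5, 7, 3, 6, 8, 13, 11, 9]
3<7: swap(2,3), lo=3 mid=4 ⇒ [4, 5, 3, 7, 6, 8, 13, 11, 9]
6<7: swap(3,4), lo=4 mid=5 ⇒ [4, 5, 3, 6, 7, 8, 13, 11, 9]
8>7: swap(5,5), hi=4 ⇒ [4, 5, 3, 6, 7, 8, 13, 11, 9]
done. lo=4 hi=4; arr=[4, 5, 3, 6, 7, 8, 13, 11, 9]

[4, 5, 3, 6, 7, 8, 13, 11, 9]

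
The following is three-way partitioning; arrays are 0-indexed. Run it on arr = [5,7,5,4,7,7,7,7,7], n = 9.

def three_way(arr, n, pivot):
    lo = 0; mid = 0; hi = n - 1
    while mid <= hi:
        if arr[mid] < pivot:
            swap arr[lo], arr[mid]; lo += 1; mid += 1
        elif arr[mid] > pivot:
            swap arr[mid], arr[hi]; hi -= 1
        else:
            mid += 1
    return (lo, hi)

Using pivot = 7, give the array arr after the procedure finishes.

pivot = 7; lo=0, mid=0, hi=8
arr[mid]=5<7: swap arr[0],arr[0]; lo=1,mid=1 → [5,7,5,4,7,7,7,7,7]
arr[mid]=7=7: mid=2
arr[mid]=5<7: swap arr[1],arr[2]; lo=2,mid=3 → [5,5,7,4,7,7,7,7,7]
arr[mid]=4<7: swap arr[2],arr[3]; lo=3,mid=4 → [5,5,4,7,7,7,7,7,7]
arr[mid]=7=7: mid=5
arr[mid]=7=7: mid=6
arr[mid]=7=7: mid=7
arr[mid]=7=7: mid=8
arr[mid]=7=7: mid=9
end: lo=3, hi=8; arr = [5,5,4,7,7,7,7,7,7]

[5,5,4,7,7,7,7,7,7]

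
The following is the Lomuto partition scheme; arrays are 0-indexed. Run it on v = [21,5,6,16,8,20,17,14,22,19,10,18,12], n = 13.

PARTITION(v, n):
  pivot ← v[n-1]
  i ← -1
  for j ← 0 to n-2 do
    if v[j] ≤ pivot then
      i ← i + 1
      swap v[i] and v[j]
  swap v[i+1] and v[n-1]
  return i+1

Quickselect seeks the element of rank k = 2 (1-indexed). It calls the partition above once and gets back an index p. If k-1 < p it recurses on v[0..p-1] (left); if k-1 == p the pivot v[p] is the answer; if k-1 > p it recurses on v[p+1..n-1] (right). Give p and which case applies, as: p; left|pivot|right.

4; left

pivot=12, i=-1
j=0: 21>12, skip
j=1: 5≤12, i=0, swap(0,1) ⇒ [5,21,6,16,8,20,17,14,22,19,10,18,12]
j=2: 6≤12, i=1, swap(1,2) ⇒ [5,6,21,16,8,20,17,14,22,19,10,18,12]
j=3: 16>12, skip
j=4: 8≤12, i=2, swap(2,4) ⇒ [5,6,8,16,21,20,17,14,22,19,10,18,12]
j=5: 20>12, skip
j=6: 17>12, skip
j=7: 14>12, skip
j=8: 22>12, skip
j=9: 19>12, skip
j=10: 10≤12, i=3, swap(3,10) ⇒ [5,6,8,10,21,20,17,14,22,19,16,18,12]
j=11: 18>12, skip
swap(4,12) ⇒ [5,6,8,10,12,20,17,14,22,19,16,18,21]; return 4
p = 4; k-1 = 1 < 4 ⇒ left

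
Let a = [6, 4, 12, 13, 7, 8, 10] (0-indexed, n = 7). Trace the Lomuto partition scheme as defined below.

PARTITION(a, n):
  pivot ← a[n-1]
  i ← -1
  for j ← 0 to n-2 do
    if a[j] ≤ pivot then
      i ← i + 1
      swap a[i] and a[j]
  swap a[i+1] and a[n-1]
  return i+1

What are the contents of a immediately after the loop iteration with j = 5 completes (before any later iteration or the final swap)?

pivot = a[6] = 10; i = -1
j=0: a[0]=6 ≤ 10 → i=0, swap a[0],a[0] (no change) → [6, 4, 12, 13, 7, 8, 10]
j=1: a[1]=4 ≤ 10 → i=1, swap a[1],a[1] (no change) → [6, 4, 12, 13, 7, 8, 10]
j=2: a[2]=12 > 10 → no swap
j=3: a[3]=13 > 10 → no swap
j=4: a[4]=7 ≤ 10 → i=2, swap a[2],a[4] → [6, 4, 7, 13, 12, 8, 10]
j=5: a[5]=8 ≤ 10 → i=3, swap a[3],a[5] → [6, 4, 7, 8, 12, 13, 10]
(after j=5) a = [6, 4, 7, 8, 12, 13, 10]

[6, 4, 7, 8, 12, 13, 10]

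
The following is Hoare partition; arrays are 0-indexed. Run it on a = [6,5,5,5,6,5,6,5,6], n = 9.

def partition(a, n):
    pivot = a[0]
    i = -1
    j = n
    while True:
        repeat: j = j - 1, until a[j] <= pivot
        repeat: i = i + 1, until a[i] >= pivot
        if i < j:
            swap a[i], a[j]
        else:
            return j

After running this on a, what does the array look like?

[6,5,5,5,5,5,6,6,6]

pivot=6
j stops at 8 (6), i stops at 0 (6); swap ⇒ [6,5,5,5,6,5,6,5,6]
j stops at 7 (5), i stops at 4 (6); swap ⇒ [6,5,5,5,5,5,6,6,6]
j stops at 6, i stops at 6; i≥j ⇒ return 6. a=[6,5,5,5,5,5,6,6,6]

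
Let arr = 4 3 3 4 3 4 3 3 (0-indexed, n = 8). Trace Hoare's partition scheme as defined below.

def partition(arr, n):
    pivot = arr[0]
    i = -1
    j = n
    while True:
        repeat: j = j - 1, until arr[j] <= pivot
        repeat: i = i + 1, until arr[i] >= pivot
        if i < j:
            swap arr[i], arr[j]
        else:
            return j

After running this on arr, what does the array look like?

pivot = arr[0] = 4; i = -1, j = 8
j→7 (arr[7]=3≤4), i→0 (arr[0]=4≥4); i<j, swap → 3 3 3 4 3 4 3 4
j→6 (arr[6]=3≤4), i→3 (arr[3]=4≥4); i<j, swap → 3 3 3 3 3 4 4 4
j→5, i→5; i≥j, return j=5. arr = 3 3 3 3 3 4 4 4

3 3 3 3 3 4 4 4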